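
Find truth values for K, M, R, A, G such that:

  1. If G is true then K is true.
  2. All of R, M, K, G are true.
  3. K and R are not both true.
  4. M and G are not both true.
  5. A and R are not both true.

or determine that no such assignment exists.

No satisfying assignment exists.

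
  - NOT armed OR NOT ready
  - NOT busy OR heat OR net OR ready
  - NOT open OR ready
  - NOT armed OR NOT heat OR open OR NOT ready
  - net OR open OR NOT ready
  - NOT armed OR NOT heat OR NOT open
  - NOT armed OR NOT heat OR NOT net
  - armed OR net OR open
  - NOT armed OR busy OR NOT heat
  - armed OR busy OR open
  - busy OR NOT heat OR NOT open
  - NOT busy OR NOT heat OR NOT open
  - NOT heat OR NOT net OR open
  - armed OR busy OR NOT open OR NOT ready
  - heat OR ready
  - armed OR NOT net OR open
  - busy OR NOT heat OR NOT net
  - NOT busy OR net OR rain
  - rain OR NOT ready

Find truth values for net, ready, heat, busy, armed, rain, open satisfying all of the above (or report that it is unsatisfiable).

Set net = False.
Set ready = False.
  then (NOT open OR ready) forces open = False.
  then (armed OR net OR open) forces armed = True.
  then (heat OR ready) forces heat = True.
  then (NOT armed OR busy OR NOT heat) forces busy = True.
  then (NOT busy OR net OR rain) forces rain = True.
All clauses satisfied.

net = False; ready = False; heat = True; busy = True; armed = True; rain = True; open = False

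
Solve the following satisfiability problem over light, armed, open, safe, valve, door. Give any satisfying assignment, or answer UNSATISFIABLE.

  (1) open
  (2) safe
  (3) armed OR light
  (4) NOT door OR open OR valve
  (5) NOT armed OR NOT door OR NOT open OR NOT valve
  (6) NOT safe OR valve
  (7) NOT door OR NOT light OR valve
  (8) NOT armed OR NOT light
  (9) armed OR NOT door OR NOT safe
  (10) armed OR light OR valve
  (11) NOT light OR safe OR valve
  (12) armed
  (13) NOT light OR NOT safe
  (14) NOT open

UNSATISFIABLE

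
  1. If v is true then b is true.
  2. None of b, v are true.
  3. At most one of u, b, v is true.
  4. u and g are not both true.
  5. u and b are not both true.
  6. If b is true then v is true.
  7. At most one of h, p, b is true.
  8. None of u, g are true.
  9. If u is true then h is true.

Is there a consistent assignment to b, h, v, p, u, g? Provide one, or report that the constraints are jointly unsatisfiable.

b: False, h: True, v: False, p: False, u: False, g: False

  (1) v=F ⇒ b: vacuous ✓
  (2) {b, v}: 0 true — none ✓
  (3) {u, b, v}: 0 true — at most one ✓
  (4) u=F, g=F — not both ✓
  (5) u=F, b=F — not both ✓
  (6) b=F ⇒ v: vacuous ✓
  (7) {h, p, b}: 1 true — at most one ✓
  (8) {u, g}: 0 true — none ✓
  (9) u=F ⇒ h: vacuous ✓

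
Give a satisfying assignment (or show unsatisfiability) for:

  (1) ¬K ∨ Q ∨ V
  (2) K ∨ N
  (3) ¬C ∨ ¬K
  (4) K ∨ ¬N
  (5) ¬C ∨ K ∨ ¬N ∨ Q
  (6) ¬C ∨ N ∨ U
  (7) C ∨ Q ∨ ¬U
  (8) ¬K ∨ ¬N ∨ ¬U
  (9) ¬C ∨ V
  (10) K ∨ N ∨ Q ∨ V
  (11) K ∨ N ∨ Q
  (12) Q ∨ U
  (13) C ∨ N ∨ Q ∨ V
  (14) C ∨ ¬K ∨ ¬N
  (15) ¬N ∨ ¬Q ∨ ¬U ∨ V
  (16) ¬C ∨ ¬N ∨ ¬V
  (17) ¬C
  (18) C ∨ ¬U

Q=T, U=F, C=F, K=T, N=F, V=F

Unit clause (¬C) forces C = False.
In (C ∨ ¬U) only ¬U is left, so U = False.
In (Q ∨ U) only Q is left, so Q = True.
Try K = False:
  (K ∨ N) forces N = True.
  clause (K ∨ ¬N) is falsified — backtrack.
So K = True.
  then (C ∨ ¬K ∨ ¬N) forces N = False.
Set V = False.
All clauses satisfied.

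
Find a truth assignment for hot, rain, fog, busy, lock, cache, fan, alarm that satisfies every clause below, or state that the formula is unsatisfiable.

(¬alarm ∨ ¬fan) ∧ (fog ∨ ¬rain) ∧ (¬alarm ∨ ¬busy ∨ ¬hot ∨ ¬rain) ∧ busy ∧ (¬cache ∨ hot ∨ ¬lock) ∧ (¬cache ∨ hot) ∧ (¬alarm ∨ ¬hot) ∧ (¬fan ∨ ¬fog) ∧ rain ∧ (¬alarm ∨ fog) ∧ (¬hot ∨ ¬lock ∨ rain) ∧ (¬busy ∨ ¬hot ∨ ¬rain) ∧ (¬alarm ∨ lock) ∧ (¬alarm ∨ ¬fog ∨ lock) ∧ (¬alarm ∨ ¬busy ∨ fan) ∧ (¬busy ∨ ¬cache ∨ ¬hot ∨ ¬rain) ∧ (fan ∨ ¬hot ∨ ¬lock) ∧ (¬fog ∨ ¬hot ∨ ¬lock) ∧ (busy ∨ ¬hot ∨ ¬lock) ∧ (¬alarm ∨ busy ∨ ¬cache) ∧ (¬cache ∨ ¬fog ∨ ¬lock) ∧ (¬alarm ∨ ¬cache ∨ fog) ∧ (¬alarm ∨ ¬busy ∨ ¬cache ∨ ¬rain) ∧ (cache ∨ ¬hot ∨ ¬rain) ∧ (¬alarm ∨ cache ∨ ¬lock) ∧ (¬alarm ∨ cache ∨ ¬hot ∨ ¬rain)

hot: False; rain: True; fog: True; busy: True; lock: True; cache: False; fan: False; alarm: False

Unit clause (busy) forces busy = True.
Unit clause (rain) forces rain = True.
In (¬busy ∨ ¬hot ∨ ¬rain) only ¬hot is left, so hot = False.
In (fog ∨ ¬rain) only fog is left, so fog = True.
In (¬cache ∨ hot) only ¬cache is left, so cache = False.
In (¬fan ∨ ¬fog) only ¬fan is left, so fan = False.
In (¬alarm ∨ ¬busy ∨ fan) only ¬alarm is left, so alarm = False.
Set lock = True.
All clauses satisfied.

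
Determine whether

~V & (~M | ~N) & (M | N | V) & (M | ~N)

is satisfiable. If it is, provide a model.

V = False; M = True; N = False

Unit clause (~V) forces V = False.
Try M = False:
  (M | N | V) forces N = True.
  clause (M | ~N) is falsified — backtrack.
So M = True.
  then (~M | ~N) forces N = False.
Check each clause:
  (~V): ~V holds.
  (~M | ~N): ~N holds.
  (M | N | V): M holds.
  (M | ~N): M holds.
All clauses satisfied.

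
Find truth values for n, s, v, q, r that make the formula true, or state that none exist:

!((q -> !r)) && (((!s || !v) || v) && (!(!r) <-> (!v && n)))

n: True, s: False, v: False, q: True, r: True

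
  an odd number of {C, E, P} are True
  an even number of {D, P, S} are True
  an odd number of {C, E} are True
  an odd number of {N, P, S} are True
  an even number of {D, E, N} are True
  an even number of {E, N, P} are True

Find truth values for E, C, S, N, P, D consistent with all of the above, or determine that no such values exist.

E=T; C=F; S=F; N=T; P=F; D=F

{C, E, P}: 1 true → odd ✓
{D, P, S}: 0 true → even ✓
{C, E}: 1 true → odd ✓
{N, P, S}: 1 true → odd ✓
{D, E, N}: 2 true → even ✓
{E, N, P}: 2 true → even ✓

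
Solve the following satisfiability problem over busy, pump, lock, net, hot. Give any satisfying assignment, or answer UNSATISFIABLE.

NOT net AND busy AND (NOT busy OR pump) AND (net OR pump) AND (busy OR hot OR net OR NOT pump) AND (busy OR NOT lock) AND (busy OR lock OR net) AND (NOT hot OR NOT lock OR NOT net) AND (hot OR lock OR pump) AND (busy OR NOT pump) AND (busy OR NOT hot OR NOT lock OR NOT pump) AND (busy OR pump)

busy = True, pump = True, lock = True, net = False, hot = False

Unit clause (NOT net) forces net = False.
Unit clause (busy) forces busy = True.
In (NOT busy OR pump) only pump is left, so pump = True.
Set lock = True.
Set hot = False.
All clauses satisfied.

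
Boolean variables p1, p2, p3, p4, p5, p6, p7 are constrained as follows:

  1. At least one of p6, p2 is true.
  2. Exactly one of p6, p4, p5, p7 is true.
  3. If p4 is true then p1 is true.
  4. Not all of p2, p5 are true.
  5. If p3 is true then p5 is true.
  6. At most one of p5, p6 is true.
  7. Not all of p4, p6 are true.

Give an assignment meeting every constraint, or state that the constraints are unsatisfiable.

p1 = False; p2 = False; p3 = False; p4 = False; p5 = False; p6 = True; p7 = False

  (1) {p6, p2}: 1 true — at least one ✓
  (2) {p6, p4, p5, p7}: 1 true — exactly one ✓
  (3) p4=F ⇒ p1: vacuous ✓
  (4) {p2, p5}: 0/2 true — not all ✓
  (5) p3=F ⇒ p5: vacuous ✓
  (6) {p5, p6}: 1 true — at most one ✓
  (7) {p4, p6}: 1/2 true — not all ✓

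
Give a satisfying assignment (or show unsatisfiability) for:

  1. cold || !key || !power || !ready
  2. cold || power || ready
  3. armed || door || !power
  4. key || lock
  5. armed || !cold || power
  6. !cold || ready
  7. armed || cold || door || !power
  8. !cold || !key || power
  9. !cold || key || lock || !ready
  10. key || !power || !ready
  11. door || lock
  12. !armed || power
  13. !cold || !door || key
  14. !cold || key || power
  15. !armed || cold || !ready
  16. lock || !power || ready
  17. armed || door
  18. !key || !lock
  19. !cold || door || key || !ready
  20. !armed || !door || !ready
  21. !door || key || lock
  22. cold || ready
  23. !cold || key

key = False, armed = False, cold = False, door = True, lock = True, ready = True, power = False

Set key = False.
  then (key || lock) forces lock = True.
  then (!cold || key) forces cold = False.
  then (cold || ready) forces ready = True.
  then (key || !power || !ready) forces power = False.
  then (!armed || power) forces armed = False.
  then (armed || door) forces door = True.
All clauses satisfied.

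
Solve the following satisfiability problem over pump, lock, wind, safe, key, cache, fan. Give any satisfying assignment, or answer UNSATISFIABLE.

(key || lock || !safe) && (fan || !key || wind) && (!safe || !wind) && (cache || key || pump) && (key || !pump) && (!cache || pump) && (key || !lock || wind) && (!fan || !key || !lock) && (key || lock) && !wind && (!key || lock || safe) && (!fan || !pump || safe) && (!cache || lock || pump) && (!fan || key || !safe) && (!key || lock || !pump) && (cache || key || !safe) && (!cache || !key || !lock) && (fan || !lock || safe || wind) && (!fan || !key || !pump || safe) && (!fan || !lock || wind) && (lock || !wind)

pump = False, lock = False, wind = False, safe = True, key = True, cache = False, fan = True

Unit clause (!wind) forces wind = False.
Try pump = True:
  (key || !pump) forces key = True.
  (fan || !key || wind) forces fan = True.
  (!fan || !key || !lock) forces lock = False.
  clause (!key || lock || !pump) is falsified — backtrack.
So pump = False.
  then (!cache || pump) forces cache = False.
  then (cache || key || pump) forces key = True.
  then (fan || !key || wind) forces fan = True.
  then (!fan || !key || !lock) forces lock = False.
  then (!key || lock || safe) forces safe = True.
All clauses satisfied.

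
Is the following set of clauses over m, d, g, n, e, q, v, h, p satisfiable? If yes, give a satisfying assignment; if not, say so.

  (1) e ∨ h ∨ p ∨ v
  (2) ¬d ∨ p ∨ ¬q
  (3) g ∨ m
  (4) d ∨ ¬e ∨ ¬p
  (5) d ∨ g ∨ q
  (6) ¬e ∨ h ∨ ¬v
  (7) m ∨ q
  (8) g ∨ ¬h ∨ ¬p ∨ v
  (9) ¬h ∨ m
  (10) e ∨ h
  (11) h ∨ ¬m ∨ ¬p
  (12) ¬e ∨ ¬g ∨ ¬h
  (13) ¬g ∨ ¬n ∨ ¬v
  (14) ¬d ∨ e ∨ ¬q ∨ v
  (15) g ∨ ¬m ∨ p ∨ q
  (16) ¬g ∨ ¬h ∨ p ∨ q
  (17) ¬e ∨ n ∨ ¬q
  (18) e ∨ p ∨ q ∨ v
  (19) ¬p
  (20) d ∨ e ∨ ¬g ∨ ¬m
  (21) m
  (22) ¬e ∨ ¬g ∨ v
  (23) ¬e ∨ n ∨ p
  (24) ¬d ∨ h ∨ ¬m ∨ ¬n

m: True, d: False, g: False, n: False, e: False, q: True, v: False, h: True, p: False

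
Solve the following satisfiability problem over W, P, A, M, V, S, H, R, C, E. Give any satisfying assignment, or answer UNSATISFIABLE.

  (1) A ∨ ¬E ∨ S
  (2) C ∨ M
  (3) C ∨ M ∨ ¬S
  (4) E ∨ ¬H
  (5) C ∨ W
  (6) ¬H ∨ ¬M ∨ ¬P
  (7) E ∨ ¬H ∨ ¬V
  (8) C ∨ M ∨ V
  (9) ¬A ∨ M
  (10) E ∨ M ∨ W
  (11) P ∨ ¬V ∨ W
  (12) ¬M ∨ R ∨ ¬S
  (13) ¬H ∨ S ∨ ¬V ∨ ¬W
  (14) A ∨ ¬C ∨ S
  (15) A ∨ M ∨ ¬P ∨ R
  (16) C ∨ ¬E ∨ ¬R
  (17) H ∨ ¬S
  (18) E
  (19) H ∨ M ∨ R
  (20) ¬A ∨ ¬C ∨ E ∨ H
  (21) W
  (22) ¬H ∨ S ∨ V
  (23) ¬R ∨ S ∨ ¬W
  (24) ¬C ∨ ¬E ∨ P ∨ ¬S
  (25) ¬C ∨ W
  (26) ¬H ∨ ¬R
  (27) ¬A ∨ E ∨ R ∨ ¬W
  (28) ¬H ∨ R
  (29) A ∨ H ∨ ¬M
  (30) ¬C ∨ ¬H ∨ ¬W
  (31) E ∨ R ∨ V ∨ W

W=T, P=T, A=T, M=T, V=T, S=F, H=F, R=F, C=F, E=T

Unit clause (E) forces E = True.
Unit clause (W) forces W = True.
Set P = True.
Try A = False:
  (A ∨ ¬E ∨ S) forces S = True.
  (H ∨ ¬S) forces H = True.
  (¬H ∨ ¬M ∨ ¬P) forces M = False.
  (C ∨ M) forces C = True.
  clause (¬C ∨ ¬H ∨ ¬W) is falsified — backtrack.
So A = True.
  then (¬A ∨ M) forces M = True.
  then (¬H ∨ ¬M ∨ ¬P) forces H = False.
  then (H ∨ ¬S) forces S = False.
  then (¬R ∨ S ∨ ¬W) forces R = False.
Set V = True.
Set C = False.
All clauses satisfied.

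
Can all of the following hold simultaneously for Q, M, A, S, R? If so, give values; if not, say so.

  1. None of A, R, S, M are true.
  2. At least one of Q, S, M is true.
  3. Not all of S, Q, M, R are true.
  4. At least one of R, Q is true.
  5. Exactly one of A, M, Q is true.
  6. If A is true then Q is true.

Q=T, M=F, A=F, S=F, R=F

  (1) {A, R, S, M}: 0 true — none ✓
  (2) {Q, S, M}: 1 true — at least one ✓
  (3) {S, Q, M, R}: 1/4 true — not all ✓
  (4) {R, Q}: 1 true — at least one ✓
  (5) {A, M, Q}: 1 true — exactly one ✓
  (6) A=F ⇒ Q: vacuous ✓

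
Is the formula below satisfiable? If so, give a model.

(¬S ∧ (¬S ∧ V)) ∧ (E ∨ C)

C = True, V = True, E = False, S = False

  ¬S ∧ (¬S ∧ V) = True
    ¬S = True
    ¬S ∧ V = True
      ¬S = True
  E ∨ C = True
Both conjuncts True, so the formula holds.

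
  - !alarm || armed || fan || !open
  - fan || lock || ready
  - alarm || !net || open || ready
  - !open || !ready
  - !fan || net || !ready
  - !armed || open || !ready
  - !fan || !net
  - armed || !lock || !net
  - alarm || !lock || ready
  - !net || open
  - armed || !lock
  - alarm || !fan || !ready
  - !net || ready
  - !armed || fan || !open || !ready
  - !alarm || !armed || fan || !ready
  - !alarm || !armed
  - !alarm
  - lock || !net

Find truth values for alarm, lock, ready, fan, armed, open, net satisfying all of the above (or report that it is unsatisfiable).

alarm = False; lock = False; ready = False; fan = True; armed = True; open = False; net = False

Unit clause (!alarm) forces alarm = False.
Set lock = False.
  then (lock || !net) forces net = False.
Set ready = False.
  then (fan || lock || ready) forces fan = True.
Set armed = True.
Set open = False.
All clauses satisfied.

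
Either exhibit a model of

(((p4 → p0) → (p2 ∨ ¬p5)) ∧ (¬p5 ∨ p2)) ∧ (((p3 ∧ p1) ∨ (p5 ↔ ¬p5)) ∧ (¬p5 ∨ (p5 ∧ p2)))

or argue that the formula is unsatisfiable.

p0 = False, p1 = True, p2 = False, p3 = True, p4 = False, p5 = False

  ((p4 → p0) → (p2 ∨ ¬p5)) ∧ (¬p5 ∨ p2) = True
    (p4 → p0) → (p2 ∨ ¬p5) = True
      p4 → p0 = True
      p2 ∨ ¬p5 = True
        ¬p5 = True
    ¬p5 ∨ p2 = True
      ¬p5 = True
  ((p3 ∧ p1) ∨ (p5 ↔ ¬p5)) ∧ (¬p5 ∨ (p5 ∧ p2)) = True
    (p3 ∧ p1) ∨ (p5 ↔ ¬p5) = True
      p3 ∧ p1 = True
      p5 ↔ ¬p5 = False
        ¬p5 = True
    ¬p5 ∨ (p5 ∧ p2) = True
      ¬p5 = True
      p5 ∧ p2 = False
Both conjuncts True, so the formula holds.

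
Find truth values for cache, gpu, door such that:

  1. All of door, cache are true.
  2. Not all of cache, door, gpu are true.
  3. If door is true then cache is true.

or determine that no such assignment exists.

cache = True; gpu = False; door = True

  (1) {door, cache}: all 2 true ✓
  (2) {cache, door, gpu}: 2/3 true — not all ✓
  (3) door=T ⇒ cache: T ✓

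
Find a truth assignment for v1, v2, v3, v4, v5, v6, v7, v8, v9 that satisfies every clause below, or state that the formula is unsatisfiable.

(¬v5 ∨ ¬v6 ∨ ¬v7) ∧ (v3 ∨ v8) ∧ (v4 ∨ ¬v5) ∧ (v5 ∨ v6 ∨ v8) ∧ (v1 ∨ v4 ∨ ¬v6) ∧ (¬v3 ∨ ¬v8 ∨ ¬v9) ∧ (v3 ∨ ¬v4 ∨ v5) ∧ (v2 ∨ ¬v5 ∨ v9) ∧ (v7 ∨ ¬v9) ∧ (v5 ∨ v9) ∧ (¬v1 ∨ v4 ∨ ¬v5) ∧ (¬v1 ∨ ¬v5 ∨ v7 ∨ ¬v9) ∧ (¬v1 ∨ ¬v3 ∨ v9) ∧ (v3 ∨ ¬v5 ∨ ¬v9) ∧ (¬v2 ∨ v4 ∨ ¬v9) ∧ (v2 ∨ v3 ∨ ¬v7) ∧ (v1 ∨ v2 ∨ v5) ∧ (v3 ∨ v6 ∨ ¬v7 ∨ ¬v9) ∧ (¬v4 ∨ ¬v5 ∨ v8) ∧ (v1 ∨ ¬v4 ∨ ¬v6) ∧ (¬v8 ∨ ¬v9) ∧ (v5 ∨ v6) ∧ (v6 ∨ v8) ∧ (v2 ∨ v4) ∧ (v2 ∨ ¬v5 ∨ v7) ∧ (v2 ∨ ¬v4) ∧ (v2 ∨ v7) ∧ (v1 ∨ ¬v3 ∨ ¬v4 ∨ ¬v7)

Set v1 = False.
Try v2 = False:
  (v1 ∨ v2 ∨ v5) forces v5 = True.
  (v4 ∨ ¬v5) forces v4 = True.
  clause (v2 ∨ ¬v4) is falsified — backtrack.
So v2 = True.
Set v3 = False.
  then (v3 ∨ v8) forces v8 = True.
  then (¬v8 ∨ ¬v9) forces v9 = False.
  then (v5 ∨ v9) forces v5 = True.
  then (v4 ∨ ¬v5) forces v4 = True.
  then (v1 ∨ ¬v4 ∨ ¬v6) forces v6 = False.
Set v7 = False.
All clauses satisfied.

v1=F, v2=T, v3=F, v4=T, v5=T, v6=F, v7=F, v8=T, v9=F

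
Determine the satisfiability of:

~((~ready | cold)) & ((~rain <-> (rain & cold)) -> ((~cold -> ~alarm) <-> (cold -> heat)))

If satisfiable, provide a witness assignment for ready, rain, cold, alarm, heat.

ready=T, rain=F, cold=F, alarm=F, heat=F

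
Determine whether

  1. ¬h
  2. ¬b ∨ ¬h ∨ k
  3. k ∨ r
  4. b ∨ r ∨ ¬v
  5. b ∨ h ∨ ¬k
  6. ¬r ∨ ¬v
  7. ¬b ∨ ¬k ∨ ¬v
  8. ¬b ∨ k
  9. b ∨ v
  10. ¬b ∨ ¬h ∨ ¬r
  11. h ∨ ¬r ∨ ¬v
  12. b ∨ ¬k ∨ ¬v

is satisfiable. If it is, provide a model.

Unit clause (¬h) forces h = False.
Set r = False.
  then (k ∨ r) forces k = True.
  then (b ∨ h ∨ ¬k) forces b = True.
  then (¬b ∨ ¬k ∨ ¬v) forces v = False.
All clauses satisfied.

r = False, v = False, h = False, k = True, b = True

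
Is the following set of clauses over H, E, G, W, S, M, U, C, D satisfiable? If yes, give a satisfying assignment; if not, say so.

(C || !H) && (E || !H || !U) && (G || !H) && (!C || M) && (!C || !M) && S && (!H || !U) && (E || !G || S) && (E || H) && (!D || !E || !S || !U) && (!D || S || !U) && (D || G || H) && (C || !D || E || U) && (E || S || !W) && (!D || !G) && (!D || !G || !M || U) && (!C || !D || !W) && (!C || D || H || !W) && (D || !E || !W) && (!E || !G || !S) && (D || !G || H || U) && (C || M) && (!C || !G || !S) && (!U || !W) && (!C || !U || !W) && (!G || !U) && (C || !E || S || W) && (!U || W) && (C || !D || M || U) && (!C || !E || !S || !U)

H = False, E = True, G = False, W = False, S = True, M = True, U = False, C = False, D = True

Unit clause (S) forces S = True.
Try H = True:
  (C || !H) forces C = True.
  (G || !H) forces G = True.
  clause (!C || !G || !S) is falsified — backtrack.
So H = False.
  then (E || H) forces E = True.
  then (!E || !G || !S) forces G = False.
  then (D || G || H) forces D = True.
  then (!D || !E || !S || !U) forces U = False.
Set W = False.
Try M = False:
  (!C || M) forces C = False.
  clause (C || M) is falsified — backtrack.
So M = True.
  then (!C || !M) forces C = False.
All clauses satisfied.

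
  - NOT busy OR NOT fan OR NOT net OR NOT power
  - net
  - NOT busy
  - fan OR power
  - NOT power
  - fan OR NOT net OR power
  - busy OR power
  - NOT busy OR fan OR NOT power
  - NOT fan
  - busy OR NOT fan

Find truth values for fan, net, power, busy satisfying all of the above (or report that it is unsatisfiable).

Unsatisfiable — no assignment works.

Case net = True:
  (NOT busy) forces busy = False.
  (NOT power) forces power = False.
  Clause (busy OR power) is falsified — contradiction.
Case net = False:
  Clause (net) is falsified — contradiction.
Both cases fail, so the formula is unsatisfiable.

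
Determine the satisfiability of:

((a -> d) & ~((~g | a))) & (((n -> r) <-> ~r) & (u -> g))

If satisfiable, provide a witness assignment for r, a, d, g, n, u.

r = False, a = False, d = True, g = True, n = False, u = True

  (a -> d) & ~((~g | a)) = True
    a -> d = True
    ~((~g | a)) = True
      ~g | a = False
        ~g = False
  ((n -> r) <-> ~r) & (u -> g) = True
    (n -> r) <-> ~r = True
      n -> r = True
      ~r = True
    u -> g = True
Both conjuncts True, so the formula holds.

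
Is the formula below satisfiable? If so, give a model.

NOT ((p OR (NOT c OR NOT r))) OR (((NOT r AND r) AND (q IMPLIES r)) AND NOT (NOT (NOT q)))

p: False, r: True, q: True, c: True

  NOT ((p OR (NOT c OR NOT r))) OR (((NOT r AND r) AND (q IMPLIES r)) AND NOT (NOT (NOT q))) = True
    NOT ((p OR (NOT c OR NOT r))) = True
      p OR (NOT c OR NOT r) = False
        NOT c OR NOT r = False
          NOT c = False
          NOT r = False
    ((NOT r AND r) AND (q IMPLIES r)) AND NOT (NOT (NOT q)) = False
      (NOT r AND r) AND (q IMPLIES r) = False
        NOT r AND r = False
          NOT r = False
        q IMPLIES r = True
      NOT (NOT (NOT q)) = False
        NOT (NOT q) = True
          NOT q = False
The formula evaluates to True.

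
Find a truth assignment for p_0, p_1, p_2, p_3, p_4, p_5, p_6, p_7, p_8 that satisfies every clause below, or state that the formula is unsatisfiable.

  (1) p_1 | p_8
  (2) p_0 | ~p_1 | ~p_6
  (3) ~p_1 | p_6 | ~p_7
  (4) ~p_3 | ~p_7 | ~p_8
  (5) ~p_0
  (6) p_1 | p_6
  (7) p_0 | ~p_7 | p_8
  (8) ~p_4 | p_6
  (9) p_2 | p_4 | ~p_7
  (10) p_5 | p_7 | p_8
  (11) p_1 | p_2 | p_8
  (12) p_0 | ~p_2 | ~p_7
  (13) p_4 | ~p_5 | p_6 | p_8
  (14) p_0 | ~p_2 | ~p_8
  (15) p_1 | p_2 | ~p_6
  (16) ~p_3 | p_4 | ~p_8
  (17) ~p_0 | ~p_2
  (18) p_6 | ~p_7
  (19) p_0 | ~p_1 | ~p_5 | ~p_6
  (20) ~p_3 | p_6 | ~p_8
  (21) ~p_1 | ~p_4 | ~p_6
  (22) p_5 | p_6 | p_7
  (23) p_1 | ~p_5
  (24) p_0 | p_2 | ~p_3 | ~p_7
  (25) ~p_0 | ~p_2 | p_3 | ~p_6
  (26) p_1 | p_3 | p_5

Unit clause (~p_0) forces p_0 = False.
Try p_1 = False:
  (p_1 | p_8) forces p_8 = True.
  (p_1 | p_6) forces p_6 = True.
  (p_0 | ~p_2 | ~p_8) forces p_2 = False.
  clause (p_1 | p_2 | ~p_6) is falsified — backtrack.
So p_1 = True.
  then (p_0 | ~p_1 | ~p_6) forces p_6 = False.
  then (~p_1 | p_6 | ~p_7) forces p_7 = False.
  then (~p_4 | p_6) forces p_4 = False.
  then (p_5 | p_6 | p_7) forces p_5 = True.
  then (p_4 | ~p_5 | p_6 | p_8) forces p_8 = True.
  then (p_0 | ~p_2 | ~p_8) forces p_2 = False.
  then (~p_3 | p_4 | ~p_8) forces p_3 = False.
All clauses satisfied.

p_0=F, p_1=T, p_2=F, p_3=F, p_4=F, p_5=T, p_6=F, p_7=F, p_8=T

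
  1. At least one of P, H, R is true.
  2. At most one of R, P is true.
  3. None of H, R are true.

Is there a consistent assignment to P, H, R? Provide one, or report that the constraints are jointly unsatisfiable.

P = True, H = False, R = False

  (1) {P, H, R}: 1 true — at least one ✓
  (2) {R, P}: 1 true — at most one ✓
  (3) {H, R}: 0 true — none ✓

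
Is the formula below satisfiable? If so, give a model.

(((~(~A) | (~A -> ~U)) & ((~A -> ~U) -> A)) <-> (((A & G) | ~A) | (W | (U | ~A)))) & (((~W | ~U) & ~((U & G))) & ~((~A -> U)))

Unsatisfiable — no assignment works.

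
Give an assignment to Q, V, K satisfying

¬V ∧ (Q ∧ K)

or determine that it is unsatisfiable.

Q=T, V=F, K=T

  ¬V = True
  Q ∧ K = True
Both conjuncts True, so the formula holds.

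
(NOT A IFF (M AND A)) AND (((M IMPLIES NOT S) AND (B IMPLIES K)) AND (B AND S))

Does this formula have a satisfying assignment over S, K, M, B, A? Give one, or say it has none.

S=T, K=T, M=F, B=T, A=T

  NOT A IFF (M AND A) = True
    NOT A = False
    M AND A = False
  ((M IMPLIES NOT S) AND (B IMPLIES K)) AND (B AND S) = True
    (M IMPLIES NOT S) AND (B IMPLIES K) = True
      M IMPLIES NOT S = True
        NOT S = False
      B IMPLIES K = True
    B AND S = True
Both conjuncts True, so the formula holds.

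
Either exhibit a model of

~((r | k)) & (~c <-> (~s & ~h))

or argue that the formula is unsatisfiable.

c = True; k = False; r = False; s = True; h = False

  ~((r | k)) = True
    r | k = False
  ~c <-> (~s & ~h) = True
    ~c = False
    ~s & ~h = False
      ~s = False
      ~h = True
Both conjuncts True, so the formula holds.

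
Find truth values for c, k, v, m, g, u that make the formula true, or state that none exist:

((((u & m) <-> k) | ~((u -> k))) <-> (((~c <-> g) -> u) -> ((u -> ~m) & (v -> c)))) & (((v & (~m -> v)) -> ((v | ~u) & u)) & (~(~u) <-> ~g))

c = False, k = False, v = False, m = False, g = False, u = True

  (((u & m) <-> k) | ~((u -> k))) <-> (((~c <-> g) -> u) -> ((u -> ~m) & (v -> c))) = True
    ((u & m) <-> k) | ~((u -> k)) = True
      (u & m) <-> k = True
        u & m = False
      ~((u -> k)) = True
        u -> k = False
    ((~c <-> g) -> u) -> ((u -> ~m) & (v -> c)) = True
      (~c <-> g) -> u = True
        ~c <-> g = False
          ~c = True
      (u -> ~m) & (v -> c) = True
        u -> ~m = True
          ~m = True
        v -> c = True
  ((v & (~m -> v)) -> ((v | ~u) & u)) & (~(~u) <-> ~g) = True
    (v & (~m -> v)) -> ((v | ~u) & u) = True
      v & (~m -> v) = False
        ~m -> v = False
          ~m = True
      (v | ~u) & u = False
        v | ~u = False
          ~u = False
    ~(~u) <-> ~g = True
      ~(~u) = True
        ~u = False
      ~g = True
Both conjuncts True, so the formula holds.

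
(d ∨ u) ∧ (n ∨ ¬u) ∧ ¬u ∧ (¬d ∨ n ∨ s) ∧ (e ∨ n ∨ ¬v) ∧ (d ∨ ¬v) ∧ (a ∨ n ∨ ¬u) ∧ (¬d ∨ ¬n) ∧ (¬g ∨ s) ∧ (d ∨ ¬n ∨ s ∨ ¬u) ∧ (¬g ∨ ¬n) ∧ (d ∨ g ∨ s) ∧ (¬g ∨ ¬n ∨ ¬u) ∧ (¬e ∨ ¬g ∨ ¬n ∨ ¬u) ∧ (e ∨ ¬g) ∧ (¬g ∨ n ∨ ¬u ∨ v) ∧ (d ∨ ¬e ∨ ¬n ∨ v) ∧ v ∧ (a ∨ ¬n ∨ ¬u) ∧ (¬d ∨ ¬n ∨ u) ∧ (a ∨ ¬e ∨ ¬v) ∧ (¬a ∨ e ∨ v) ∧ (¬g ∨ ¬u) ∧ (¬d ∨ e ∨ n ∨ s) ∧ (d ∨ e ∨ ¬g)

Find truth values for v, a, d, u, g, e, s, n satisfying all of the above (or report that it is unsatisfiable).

v: True; a: True; d: True; u: False; g: True; e: True; s: True; n: False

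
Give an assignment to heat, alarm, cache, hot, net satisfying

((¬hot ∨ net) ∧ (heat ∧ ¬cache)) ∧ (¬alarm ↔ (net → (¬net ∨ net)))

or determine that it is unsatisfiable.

heat = True, alarm = False, cache = False, hot = False, net = True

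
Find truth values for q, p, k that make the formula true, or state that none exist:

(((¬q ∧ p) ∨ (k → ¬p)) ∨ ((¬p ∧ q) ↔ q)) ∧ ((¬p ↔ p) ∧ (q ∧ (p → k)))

The conjunct ¬p ↔ p is unsatisfiable on its own:
  p=F: evaluates to False.
  p=T: evaluates to False.
So the whole conjunction is unsatisfiable.

No satisfying assignment exists.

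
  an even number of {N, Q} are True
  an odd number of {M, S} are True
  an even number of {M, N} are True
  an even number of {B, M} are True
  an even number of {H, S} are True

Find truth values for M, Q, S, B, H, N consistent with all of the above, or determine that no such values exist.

M: False; Q: False; S: True; B: False; H: True; N: False

{N, Q}: 0 true → even ✓
{M, S}: 1 true → odd ✓
{M, N}: 0 true → even ✓
{B, M}: 0 true → even ✓
{H, S}: 2 true → even ✓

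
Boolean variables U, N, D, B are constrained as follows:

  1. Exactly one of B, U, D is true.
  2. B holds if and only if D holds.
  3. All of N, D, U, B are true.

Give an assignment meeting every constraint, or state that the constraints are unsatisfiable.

Case U = True:
  (1) with U=T forces B = False.
  Constraint (3) is violated (B=F) — contradiction.
Case U = False:
  Constraint (3) is violated (U=F) — contradiction.
Both cases fail — unsatisfiable.

UNSATISFIABLE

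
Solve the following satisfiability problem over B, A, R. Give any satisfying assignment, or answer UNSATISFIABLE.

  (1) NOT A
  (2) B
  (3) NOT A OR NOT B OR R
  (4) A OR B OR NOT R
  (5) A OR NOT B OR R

Unit clause (NOT A) forces A = False.
Unit clause (B) forces B = True.
In (A OR NOT B OR R) only R is left, so R = True.
Check each clause:
  (NOT A): NOT A holds.
  (B): B holds.
  (NOT A OR NOT B OR R): NOT A holds.
  (A OR B OR NOT R): B holds.
  (A OR NOT B OR R): R holds.
All clauses satisfied.

B = True, A = False, R = True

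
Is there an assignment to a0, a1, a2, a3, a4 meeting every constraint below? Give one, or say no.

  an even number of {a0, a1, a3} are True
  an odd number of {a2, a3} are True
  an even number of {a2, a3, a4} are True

a0: True, a1: False, a2: False, a3: True, a4: True

{a0, a1, a3}: 2 true → even ✓
{a2, a3}: 1 true → odd ✓
{a2, a3, a4}: 2 true → even ✓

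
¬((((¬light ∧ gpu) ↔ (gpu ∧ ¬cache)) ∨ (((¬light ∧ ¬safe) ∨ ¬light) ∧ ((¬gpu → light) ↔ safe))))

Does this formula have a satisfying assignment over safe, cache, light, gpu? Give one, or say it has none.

safe = True, cache = False, light = True, gpu = True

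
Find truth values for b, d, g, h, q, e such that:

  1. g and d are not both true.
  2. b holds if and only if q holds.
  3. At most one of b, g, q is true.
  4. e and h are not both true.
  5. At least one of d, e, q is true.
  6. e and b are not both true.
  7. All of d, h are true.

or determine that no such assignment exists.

b=F, d=T, g=F, h=T, q=F, e=F

  (1) g=F, d=T — not both ✓
  (2) b=F, q=F — same ✓
  (3) {b, g, q}: 0 true — at most one ✓
  (4) e=F, h=T — not both ✓
  (5) {d, e, q}: 1 true — at least one ✓
  (6) e=F, b=F — not both ✓
  (7) {d, h}: all 2 true ✓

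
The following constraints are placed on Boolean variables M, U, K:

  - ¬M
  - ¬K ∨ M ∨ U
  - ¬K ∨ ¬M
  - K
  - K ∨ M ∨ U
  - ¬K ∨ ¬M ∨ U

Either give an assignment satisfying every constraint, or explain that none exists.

Unit clause (¬M) forces M = False.
Unit clause (K) forces K = True.
In (¬K ∨ M ∨ U) only U is left, so U = True.
Check each clause:
  (¬M): ¬M holds.
  (¬K ∨ M ∨ U): U holds.
  (¬K ∨ ¬M): ¬M holds.
  (K): K holds.
  (K ∨ M ∨ U): K holds.
  (¬K ∨ ¬M ∨ U): ¬M holds.
All clauses satisfied.

M: False, U: True, K: True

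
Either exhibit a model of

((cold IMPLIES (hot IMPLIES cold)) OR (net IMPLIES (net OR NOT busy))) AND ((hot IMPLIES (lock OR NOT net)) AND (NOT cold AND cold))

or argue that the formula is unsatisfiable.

Case cold = True: the conjunct NOT cold is False.
Case cold = False: the conjunct cold is False.
Both cases fail — unsatisfiable.

UNSATISFIABLE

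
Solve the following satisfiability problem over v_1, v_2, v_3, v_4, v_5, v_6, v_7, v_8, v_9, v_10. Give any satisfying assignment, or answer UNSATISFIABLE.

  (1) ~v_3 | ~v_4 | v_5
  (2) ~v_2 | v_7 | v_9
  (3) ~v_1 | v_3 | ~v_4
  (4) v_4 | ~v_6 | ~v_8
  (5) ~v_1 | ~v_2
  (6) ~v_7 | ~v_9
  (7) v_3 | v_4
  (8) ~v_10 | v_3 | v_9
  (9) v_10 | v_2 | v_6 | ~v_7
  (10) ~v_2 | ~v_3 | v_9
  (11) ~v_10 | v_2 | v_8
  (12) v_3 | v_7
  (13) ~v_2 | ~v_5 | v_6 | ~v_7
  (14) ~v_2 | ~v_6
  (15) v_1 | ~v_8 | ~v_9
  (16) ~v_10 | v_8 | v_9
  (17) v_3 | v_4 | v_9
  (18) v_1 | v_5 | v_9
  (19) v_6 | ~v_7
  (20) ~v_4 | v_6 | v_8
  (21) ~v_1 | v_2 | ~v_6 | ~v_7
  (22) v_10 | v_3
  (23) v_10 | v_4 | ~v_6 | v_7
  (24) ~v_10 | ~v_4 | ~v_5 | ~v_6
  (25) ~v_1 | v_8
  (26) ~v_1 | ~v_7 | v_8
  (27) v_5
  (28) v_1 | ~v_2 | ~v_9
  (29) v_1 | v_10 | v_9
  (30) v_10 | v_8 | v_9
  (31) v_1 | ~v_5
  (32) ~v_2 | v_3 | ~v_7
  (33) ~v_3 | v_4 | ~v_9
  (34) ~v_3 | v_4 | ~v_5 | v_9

Unit clause (v_5) forces v_5 = True.
In (v_1 | ~v_5) only v_1 is left, so v_1 = True.
In (~v_1 | ~v_2) only ~v_2 is left, so v_2 = False.
In (~v_1 | v_8) only v_8 is left, so v_8 = True.
Try v_3 = False:
  (~v_1 | v_3 | ~v_4) forces v_4 = False.
  clause (v_3 | v_4) is falsified — backtrack.
So v_3 = True.
Set v_4 = True.
Set v_6 = False.
  then (v_6 | ~v_7) forces v_7 = False.
Set v_9 = True.
Set v_10 = True.
All clauses satisfied.

v_1=T, v_2=F, v_3=T, v_4=T, v_5=T, v_6=F, v_7=F, v_8=T, v_9=T, v_10=T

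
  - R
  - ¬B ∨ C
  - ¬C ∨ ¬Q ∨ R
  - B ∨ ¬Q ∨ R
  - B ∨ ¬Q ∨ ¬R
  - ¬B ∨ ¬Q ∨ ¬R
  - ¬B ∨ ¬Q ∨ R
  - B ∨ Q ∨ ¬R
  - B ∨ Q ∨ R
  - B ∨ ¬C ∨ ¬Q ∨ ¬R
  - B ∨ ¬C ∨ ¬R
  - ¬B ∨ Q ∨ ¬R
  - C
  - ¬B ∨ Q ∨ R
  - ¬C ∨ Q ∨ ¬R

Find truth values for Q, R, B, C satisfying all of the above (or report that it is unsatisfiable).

Unsatisfiable

Case R = True:
  (C) forces C = True.
  (B ∨ ¬C ∨ ¬R) forces B = True.
  (¬B ∨ ¬Q ∨ ¬R) forces Q = False.
  Clause (¬B ∨ Q ∨ ¬R) is falsified — contradiction.
Case R = False:
  Clause (R) is falsified — contradiction.
Both cases fail, so the formula is unsatisfiable.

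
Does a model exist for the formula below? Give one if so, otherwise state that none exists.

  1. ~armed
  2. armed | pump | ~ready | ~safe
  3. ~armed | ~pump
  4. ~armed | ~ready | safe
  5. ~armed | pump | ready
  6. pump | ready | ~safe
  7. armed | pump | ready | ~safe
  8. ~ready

armed=F, safe=T, pump=T, ready=F

Unit clause (~armed) forces armed = False.
Unit clause (~ready) forces ready = False.
Set safe = True.
  then (pump | ready | ~safe) forces pump = True.
All clauses satisfied.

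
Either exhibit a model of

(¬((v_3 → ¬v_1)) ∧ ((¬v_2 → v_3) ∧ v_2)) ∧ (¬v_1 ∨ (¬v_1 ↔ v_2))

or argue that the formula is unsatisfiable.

Case v_2 = True: the formula simplifies to ¬((v_3 → ¬v_1)) ∧ (¬v_1 ∨ ¬v_1).
  v_1 = True: the conjunct ¬v_1 ∨ ¬v_1 becomes ¬True ∨ ¬True = False.
  v_1 = False: the conjunct ¬((v_3 → ¬v_1)) becomes ¬((v_3 → True)) = False.
Case v_2 = False: the conjunct v_2 is False.
Both cases fail — unsatisfiable.

UNSATISFIABLE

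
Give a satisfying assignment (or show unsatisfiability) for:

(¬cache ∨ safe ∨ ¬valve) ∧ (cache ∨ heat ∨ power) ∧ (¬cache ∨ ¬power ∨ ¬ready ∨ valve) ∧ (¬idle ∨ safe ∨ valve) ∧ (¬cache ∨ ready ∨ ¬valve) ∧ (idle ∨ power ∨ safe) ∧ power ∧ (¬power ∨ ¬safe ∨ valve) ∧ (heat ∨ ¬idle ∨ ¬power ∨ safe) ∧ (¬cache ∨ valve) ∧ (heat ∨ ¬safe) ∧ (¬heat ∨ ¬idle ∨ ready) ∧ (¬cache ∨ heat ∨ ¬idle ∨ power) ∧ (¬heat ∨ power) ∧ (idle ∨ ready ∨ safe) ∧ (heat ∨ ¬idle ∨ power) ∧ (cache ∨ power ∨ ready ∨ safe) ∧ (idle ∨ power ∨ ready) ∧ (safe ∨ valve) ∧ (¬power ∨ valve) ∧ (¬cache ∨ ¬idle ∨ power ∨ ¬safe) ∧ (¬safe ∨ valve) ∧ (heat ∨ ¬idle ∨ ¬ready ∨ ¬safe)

Unit clause (power) forces power = True.
In (¬power ∨ valve) only valve is left, so valve = True.
Set safe = True.
  then (heat ∨ ¬safe) forces heat = True.
Set ready = True.
Set cache = True.
Set idle = True.
All clauses satisfied.

safe = True, power = True, ready = True, valve = True, cache = True, idle = True, heat = True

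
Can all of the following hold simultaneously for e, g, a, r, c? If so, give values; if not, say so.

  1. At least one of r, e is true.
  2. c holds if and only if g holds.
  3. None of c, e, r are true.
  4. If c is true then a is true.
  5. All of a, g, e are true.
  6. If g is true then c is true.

UNSATISFIABLE

Case e = True:
  Constraint (3) is violated (e=T) — contradiction.
Case e = False:
  Constraint (5) is violated (e=F) — contradiction.
Both cases fail — unsatisfiable.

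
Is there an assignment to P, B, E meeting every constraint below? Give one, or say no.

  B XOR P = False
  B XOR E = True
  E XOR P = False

Unsatisfiable — no assignment works.

Adding constraints 1, 2, 3 mod 2: every variable appears an even number of times on the left, so the left side is 0.
But the right sides sum to 1 (mod 2). 0 ≠ 1 — the system is inconsistent.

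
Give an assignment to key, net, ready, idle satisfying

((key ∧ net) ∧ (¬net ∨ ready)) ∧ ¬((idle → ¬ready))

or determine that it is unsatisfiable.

key = True, net = True, ready = True, idle = True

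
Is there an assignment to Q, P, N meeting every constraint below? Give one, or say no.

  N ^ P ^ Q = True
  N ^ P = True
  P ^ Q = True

Q = False, P = True, N = False

N ^ P ^ Q = F ^ T ^ F = True ✓
N ^ P = F ^ T = True ✓
P ^ Q = T ^ F = True ✓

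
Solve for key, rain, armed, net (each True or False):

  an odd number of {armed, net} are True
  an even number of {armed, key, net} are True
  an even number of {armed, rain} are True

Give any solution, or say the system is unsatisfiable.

key=T, rain=F, armed=F, net=T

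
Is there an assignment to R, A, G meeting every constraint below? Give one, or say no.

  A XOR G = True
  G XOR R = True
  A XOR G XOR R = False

R=T; A=T; G=F

A XOR G = T XOR F = True ✓
G XOR R = F XOR T = True ✓
A XOR G XOR R = T XOR F XOR T = False ✓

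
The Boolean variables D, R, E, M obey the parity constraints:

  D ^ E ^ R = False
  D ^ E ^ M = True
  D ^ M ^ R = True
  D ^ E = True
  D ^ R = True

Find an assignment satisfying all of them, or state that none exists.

D = False, R = True, E = True, M = False

D ^ E ^ R = F ^ T ^ T = False ✓
D ^ E ^ M = F ^ T ^ F = True ✓
D ^ M ^ R = F ^ F ^ T = True ✓
D ^ E = F ^ T = True ✓
D ^ R = F ^ T = True ✓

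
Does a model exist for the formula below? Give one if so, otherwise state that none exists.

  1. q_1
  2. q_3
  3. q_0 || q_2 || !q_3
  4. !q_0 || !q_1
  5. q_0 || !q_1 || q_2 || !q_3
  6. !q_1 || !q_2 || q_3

q_0 = False, q_1 = True, q_2 = True, q_3 = True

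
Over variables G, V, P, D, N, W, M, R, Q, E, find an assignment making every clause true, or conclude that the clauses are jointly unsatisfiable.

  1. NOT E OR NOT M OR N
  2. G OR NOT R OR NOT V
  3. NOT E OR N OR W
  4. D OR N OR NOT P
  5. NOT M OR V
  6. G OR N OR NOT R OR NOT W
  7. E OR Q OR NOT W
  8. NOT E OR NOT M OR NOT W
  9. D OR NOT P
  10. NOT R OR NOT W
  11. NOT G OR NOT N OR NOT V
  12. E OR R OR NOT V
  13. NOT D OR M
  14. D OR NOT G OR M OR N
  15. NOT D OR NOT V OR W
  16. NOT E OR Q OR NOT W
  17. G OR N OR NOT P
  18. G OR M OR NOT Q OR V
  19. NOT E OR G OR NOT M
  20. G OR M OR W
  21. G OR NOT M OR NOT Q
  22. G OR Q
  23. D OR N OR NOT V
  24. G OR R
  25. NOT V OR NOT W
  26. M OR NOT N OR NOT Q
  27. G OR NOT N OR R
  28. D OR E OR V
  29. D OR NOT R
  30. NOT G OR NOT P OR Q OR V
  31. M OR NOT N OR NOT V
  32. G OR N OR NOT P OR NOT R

G=T, V=F, P=F, D=F, N=T, W=F, M=F, R=F, Q=F, E=T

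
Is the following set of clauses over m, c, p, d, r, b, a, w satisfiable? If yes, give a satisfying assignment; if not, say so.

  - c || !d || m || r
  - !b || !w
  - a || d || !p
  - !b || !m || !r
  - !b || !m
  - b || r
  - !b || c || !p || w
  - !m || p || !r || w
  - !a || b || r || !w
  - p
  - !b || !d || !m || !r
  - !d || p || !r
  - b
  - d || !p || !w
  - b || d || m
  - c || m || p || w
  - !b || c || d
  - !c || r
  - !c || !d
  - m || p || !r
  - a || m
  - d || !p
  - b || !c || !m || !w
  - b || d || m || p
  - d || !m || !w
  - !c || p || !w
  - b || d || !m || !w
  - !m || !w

UNSATISFIABLE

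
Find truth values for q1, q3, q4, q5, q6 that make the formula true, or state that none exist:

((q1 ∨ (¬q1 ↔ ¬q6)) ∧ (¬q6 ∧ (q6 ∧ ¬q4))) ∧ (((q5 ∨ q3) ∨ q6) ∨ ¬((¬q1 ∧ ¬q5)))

Case q6 = True: the conjunct ¬q6 is False.
Case q6 = False: the conjunct q6 is False.
Both cases fail — unsatisfiable.

UNSATISFIABLE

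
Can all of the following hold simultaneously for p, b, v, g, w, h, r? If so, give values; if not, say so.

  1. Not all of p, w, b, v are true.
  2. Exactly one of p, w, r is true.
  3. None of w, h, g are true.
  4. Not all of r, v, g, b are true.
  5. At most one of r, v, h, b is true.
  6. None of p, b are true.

p = False; b = False; v = False; g = False; w = False; h = False; r = True

  (1) {p, w, b, v}: 0/4 true — not all ✓
  (2) {p, w, r}: 1 true — exactly one ✓
  (3) {w, h, g}: 0 true — none ✓
  (4) {r, v, g, b}: 1/4 true — not all ✓
  (5) {r, v, h, b}: 1 true — at most one ✓
  (6) {p, b}: 0 true — none ✓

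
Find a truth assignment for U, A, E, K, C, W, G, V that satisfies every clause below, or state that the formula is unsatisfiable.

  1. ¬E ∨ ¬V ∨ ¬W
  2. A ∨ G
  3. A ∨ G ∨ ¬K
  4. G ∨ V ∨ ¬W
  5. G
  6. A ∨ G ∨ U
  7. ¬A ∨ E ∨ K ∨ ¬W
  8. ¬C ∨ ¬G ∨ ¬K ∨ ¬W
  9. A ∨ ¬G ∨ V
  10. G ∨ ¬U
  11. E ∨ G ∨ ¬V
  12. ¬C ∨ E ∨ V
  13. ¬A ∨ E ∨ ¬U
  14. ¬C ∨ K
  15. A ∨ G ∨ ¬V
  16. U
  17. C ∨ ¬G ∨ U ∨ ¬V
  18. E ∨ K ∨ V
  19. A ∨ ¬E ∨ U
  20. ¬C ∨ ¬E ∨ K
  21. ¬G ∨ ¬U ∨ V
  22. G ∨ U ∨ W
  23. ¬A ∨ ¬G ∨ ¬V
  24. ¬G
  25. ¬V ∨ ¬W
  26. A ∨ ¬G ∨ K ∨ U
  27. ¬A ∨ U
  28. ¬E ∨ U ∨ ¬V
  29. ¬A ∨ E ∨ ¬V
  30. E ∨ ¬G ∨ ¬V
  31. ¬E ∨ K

No satisfying assignment exists.

Case G = True:
  Clause (¬G) is falsified — contradiction.
Case G = False:
  Clause (G) is falsified — contradiction.
Both cases fail, so the formula is unsatisfiable.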